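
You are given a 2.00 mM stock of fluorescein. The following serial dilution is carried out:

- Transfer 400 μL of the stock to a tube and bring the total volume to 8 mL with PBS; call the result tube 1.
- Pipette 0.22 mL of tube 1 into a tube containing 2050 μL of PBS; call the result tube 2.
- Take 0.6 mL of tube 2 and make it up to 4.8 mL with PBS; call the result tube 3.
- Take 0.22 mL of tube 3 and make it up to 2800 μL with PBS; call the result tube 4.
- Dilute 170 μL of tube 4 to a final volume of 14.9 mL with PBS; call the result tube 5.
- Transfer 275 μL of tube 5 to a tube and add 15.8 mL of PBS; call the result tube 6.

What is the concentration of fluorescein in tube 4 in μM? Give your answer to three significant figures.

0.0952 μM

Step 1: 400 μL brought to 8 mL → factor 8000/400 = 20
Step 2: 0.22 mL + 2050 μL = 2.27 mL total → factor 2.27/0.22 = 10.318
Step 3: 0.6 mL brought to 4.8 mL → factor 4.8/0.6 = 8
Step 4: 0.22 mL brought to 2800 μL → factor 2.8/0.22 = 12.727
Dilution factor through tube 4 = 20 × 10.318 × 8 × 12.727 = 21012
[tube 4] = 2.00 mM / 21012 = 9.519 × 10^-5 mM = 0.0952 μM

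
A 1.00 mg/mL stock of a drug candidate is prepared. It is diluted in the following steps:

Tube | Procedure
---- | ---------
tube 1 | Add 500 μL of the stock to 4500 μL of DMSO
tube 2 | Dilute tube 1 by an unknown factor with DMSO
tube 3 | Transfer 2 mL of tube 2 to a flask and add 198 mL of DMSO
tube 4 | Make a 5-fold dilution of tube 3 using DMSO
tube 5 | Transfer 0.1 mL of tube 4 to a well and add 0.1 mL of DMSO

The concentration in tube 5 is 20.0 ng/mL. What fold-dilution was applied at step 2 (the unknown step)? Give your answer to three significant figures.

5.00-fold

Step 1: 500 μL + 4500 μL = 5000 μL total → factor 5000/500 = 10
Step 2: unknown factor x
Step 3: 2 mL + 198 mL = 200 mL total → factor 200/2 = 100
Step 4: 5-fold → factor 5
Step 5: 0.1 mL + 0.1 mL = 0.2 mL total → factor 0.2/0.1 = 2
Product of known-step factors = 10000
Overall factor = 1.00 mg/mL / (20.0 ng/mL) = 50000
x = 50000 / 10000 = 5.00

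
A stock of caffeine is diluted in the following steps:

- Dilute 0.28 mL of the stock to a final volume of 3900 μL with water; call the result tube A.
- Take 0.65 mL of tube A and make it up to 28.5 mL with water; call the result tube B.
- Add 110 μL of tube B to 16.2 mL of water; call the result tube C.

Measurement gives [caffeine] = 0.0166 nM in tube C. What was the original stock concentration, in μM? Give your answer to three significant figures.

1.50 μM

Step 1: 0.28 mL brought to 3900 μL → factor 3.9/0.28 = 13.929
Step 2: 0.65 mL brought to 28.5 mL → factor 28.5/0.65 = 43.846
Step 3: 110 μL + 16.2 mL = 16310 μL total → factor 16310/110 = 148.27
Overall dilution factor = 13.929 × 43.846 × 148.27 = 90552
Stock = 0.0166 nM × 90552 = 1503 nM = 1.50 μM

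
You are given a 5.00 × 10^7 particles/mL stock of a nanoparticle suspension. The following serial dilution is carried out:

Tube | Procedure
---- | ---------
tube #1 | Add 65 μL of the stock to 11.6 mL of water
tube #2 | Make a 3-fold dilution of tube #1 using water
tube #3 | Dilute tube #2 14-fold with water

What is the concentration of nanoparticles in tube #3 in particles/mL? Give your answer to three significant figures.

6.63 × 10^3 particles/mL

Step 1: 65 μL + 11.6 mL = 11665 μL total → factor 11665/65 = 179.46
Step 2: 3-fold → factor 3
Step 3: 14-fold → factor 14
Overall dilution factor = 179.46 × 3 × 14 = 7537.4
Final = 5.00 × 10^7 particles/mL / 7537.4 = 6.63 × 10^3 particles/mL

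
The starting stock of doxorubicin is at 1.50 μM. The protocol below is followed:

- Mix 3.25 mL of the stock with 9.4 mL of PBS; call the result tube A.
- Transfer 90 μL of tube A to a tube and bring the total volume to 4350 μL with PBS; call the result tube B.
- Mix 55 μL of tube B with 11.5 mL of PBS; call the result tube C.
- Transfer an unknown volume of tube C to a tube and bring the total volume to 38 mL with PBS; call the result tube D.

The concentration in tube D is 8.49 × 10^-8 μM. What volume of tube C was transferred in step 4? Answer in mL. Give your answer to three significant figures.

0.0850 mL

Step 1: 3.25 mL + 9.4 mL = 12.65 mL total → factor 12.65/3.25 = 3.8923
Step 2: 90 μL brought to 4350 μL → factor 4350/90 = 48.333
Step 3: 55 μL + 11.5 mL = 11555 μL total → factor 11555/55 = 210.09
Step 4: v brought to 38 mL → factor = 38 mL/v
Product of known-step factors = 39524
Overall factor = 1.50 μM / (8.49 × 10^-8 μM) = 1.7668 × 10^7
Step-4 factor = 1.7668 × 10^7 / 39524 = 447.02
v = 38 mL / 447.02 = 0.0850 mL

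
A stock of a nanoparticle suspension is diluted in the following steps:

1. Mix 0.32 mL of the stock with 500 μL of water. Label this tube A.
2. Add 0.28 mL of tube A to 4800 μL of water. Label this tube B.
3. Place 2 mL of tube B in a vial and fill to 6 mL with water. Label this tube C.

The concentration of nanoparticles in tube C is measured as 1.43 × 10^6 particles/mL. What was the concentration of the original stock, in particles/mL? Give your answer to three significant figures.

1.99 × 10^8 particles/mL

Step 1: 0.32 mL + 500 μL = 0.82 mL total → factor 0.82/0.32 = 2.5625
Step 2: 0.28 mL + 4800 μL = 5.08 mL total → factor 5.08/0.28 = 18.143
Step 3: 2 mL brought to 6 mL → factor 6/2 = 3
Overall dilution factor = 2.5625 × 18.143 × 3 = 139.47
Stock = 1.43 × 10^6 particles/mL × 139.47 = 1.99 × 10^8 particles/mL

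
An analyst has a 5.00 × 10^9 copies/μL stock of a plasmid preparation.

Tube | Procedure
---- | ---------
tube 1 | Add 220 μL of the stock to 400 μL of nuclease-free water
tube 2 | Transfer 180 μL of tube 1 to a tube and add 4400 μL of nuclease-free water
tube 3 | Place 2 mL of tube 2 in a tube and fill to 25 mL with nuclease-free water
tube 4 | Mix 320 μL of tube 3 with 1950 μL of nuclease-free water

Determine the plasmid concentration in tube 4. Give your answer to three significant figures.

7.86 × 10^5 copies/μL

Step 1: 220 μL + 400 μL = 620 μL total → factor 620/220 = 2.8182
Step 2: 180 μL + 4400 μL = 4580 μL total → factor 4580/180 = 25.444
Step 3: 2 mL brought to 25 mL → factor 25/2 = 12.5
Step 4: 320 μL + 1950 μL = 2270 μL total → factor 2270/320 = 7.0938
Overall dilution factor = 2.8182 × 25.444 × 12.5 × 7.0938 = 6358.4
Final = 5.00 × 10^9 copies/μL / 6358.4 = 7.86 × 10^5 copies/μL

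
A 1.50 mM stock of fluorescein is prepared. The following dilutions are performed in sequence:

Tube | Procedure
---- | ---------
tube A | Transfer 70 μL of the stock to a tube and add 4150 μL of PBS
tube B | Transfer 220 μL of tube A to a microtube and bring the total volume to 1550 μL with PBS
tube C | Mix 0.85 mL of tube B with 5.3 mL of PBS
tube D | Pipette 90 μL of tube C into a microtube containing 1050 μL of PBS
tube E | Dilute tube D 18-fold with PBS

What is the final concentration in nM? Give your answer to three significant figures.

2.14 nM

Step 1: 70 μL + 4150 μL = 4220 μL total → factor 4220/70 = 60.286
Step 2: 220 μL brought to 1550 μL → factor 1550/220 = 7.0455
Step 3: 0.85 mL + 5.3 mL = 6.15 mL total → factor 6.15/0.85 = 7.2353
Step 4: 90 μL + 1050 μL = 1140 μL total → factor 1140/90 = 12.667
Step 5: 18-fold → factor 18
Overall dilution factor = 60.286 × 7.0455 × 7.2353 × 12.667 × 18 = 7.0067 × 10^5
Final = 1.50 mM / 7.0067 × 10^5 = 2.141 × 10^-6 mM = 2.14 nM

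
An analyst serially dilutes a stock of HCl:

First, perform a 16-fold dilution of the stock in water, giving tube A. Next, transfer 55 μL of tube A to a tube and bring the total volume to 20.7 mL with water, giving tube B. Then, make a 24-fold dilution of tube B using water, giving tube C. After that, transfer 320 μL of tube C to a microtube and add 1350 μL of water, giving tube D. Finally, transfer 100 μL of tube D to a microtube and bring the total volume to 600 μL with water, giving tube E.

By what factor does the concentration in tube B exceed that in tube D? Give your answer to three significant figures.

Step 1: 16-fold → factor 16
Step 2: 55 μL brought to 20.7 mL → factor 20700/55 = 376.36
Step 3: 24-fold → factor 24
Step 4: 320 μL + 1350 μL = 1670 μL total → factor 1670/320 = 5.2188
Dilution factor to tube B = 6021.8; to tube D = 7.5423 × 10^5
[tube B]/[tube D] = (factor to tube D)/(factor to tube B) = 7.5423 × 10^5/6021.8 = 125

125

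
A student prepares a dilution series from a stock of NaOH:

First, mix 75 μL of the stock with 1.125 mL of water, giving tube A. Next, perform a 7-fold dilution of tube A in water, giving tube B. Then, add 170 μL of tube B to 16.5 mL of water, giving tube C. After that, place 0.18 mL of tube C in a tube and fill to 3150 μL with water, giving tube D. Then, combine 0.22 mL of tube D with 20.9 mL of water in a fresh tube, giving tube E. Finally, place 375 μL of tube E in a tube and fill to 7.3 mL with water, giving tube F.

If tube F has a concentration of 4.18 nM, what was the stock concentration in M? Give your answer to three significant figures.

Step 1: 75 μL + 1.125 mL = 1200 μL total → factor 1200/75 = 16
Step 2: 7-fold → factor 7
Step 3: 170 μL + 16.5 mL = 16670 μL total → factor 16670/170 = 98.059
Step 4: 0.18 mL brought to 3150 μL → factor 3.15/0.18 = 17.5
Step 5: 0.22 mL + 20.9 mL = 21.12 mL total → factor 21.12/0.22 = 96
Step 6: 375 μL brought to 7.3 mL → factor 7300/375 = 19.467
Overall dilution factor = 16 × 7 × 98.059 × 17.5 × 96 × 19.467 = 3.5917 × 10^8
Stock = 4.18 nM × 3.5917 × 10^8 = 1.501 × 10^9 nM = 1.50 M

1.50 M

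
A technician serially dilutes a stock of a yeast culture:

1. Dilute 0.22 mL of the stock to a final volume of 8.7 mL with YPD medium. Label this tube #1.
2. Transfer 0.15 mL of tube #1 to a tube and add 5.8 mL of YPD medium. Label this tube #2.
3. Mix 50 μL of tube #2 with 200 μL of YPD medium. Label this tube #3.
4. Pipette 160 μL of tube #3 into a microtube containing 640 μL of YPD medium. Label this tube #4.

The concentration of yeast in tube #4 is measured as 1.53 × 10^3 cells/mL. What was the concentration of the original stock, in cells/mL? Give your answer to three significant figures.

Step 1: 0.22 mL brought to 8.7 mL → factor 8.7/0.22 = 39.545
Step 2: 0.15 mL + 5.8 mL = 5.95 mL total → factor 5.95/0.15 = 39.667
Step 3: 50 μL + 200 μL = 250 μL total → factor 250/50 = 5
Step 4: 160 μL + 640 μL = 800 μL total → factor 800/160 = 5
Overall dilution factor = 39.545 × 39.667 × 5 × 5 = 39216
Stock = 1.53 × 10^3 cells/mL × 39216 = 6.00 × 10^7 cells/mL

6.00 × 10^7 cells/mL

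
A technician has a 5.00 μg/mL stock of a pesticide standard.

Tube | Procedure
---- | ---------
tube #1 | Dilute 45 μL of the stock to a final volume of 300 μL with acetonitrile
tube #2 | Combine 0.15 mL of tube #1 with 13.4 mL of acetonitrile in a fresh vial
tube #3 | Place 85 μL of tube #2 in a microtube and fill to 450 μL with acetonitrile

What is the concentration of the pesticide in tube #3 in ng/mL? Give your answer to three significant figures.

1.57 ng/mL

Step 1: 45 μL brought to 300 μL → factor 300/45 = 6.6667
Step 2: 0.15 mL + 13.4 mL = 13.55 mL total → factor 13.55/0.15 = 90.333
Step 3: 85 μL brought to 450 μL → factor 450/85 = 5.2941
Overall dilution factor = 6.6667 × 90.333 × 5.2941 = 3188.2
Final = 5.00 μg/mL / 3188.2 = 0.001568 μg/mL = 1.57 ng/mL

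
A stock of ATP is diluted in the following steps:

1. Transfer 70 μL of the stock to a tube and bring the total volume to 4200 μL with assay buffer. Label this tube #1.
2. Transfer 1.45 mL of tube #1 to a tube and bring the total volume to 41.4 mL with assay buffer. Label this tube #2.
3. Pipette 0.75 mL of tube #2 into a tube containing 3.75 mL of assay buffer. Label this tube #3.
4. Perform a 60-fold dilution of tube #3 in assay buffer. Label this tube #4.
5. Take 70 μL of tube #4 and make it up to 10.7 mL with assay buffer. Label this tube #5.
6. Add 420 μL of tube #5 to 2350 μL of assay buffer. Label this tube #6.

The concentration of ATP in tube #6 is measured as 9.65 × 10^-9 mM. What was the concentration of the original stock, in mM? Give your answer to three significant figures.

Step 1: 70 μL brought to 4200 μL → factor 4200/70 = 60
Step 2: 1.45 mL brought to 41.4 mL → factor 41.4/1.45 = 28.552
Step 3: 0.75 mL + 3.75 mL = 4.5 mL total → factor 4.5/0.75 = 6
Step 4: 60-fold → factor 60
Step 5: 70 μL brought to 10.7 mL → factor 10700/70 = 152.86
Step 6: 420 μL + 2350 μL = 2770 μL total → factor 2770/420 = 6.5952
Overall dilution factor = 60 × 28.552 × 6 × 60 × 152.86 × 6.5952 = 6.2173 × 10^8
Stock = 9.65 × 10^-9 mM × 6.2173 × 10^8 = 6.00 mM

6.00 mM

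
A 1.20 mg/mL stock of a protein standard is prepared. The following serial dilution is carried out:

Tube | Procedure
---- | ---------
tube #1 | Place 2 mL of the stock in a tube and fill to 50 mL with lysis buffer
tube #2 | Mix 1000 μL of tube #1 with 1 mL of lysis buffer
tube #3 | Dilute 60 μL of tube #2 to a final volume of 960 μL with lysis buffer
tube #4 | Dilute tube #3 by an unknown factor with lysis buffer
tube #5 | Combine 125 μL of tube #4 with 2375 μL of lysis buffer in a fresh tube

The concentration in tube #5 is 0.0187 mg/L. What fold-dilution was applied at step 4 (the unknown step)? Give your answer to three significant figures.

Step 1: 2 mL brought to 50 mL → factor 50/2 = 25
Step 2: 1000 μL + 1 mL = 2000 μL total → factor 2000/1000 = 2
Step 3: 60 μL brought to 960 μL → factor 960/60 = 16
Step 4: unknown factor x
Step 5: 125 μL + 2375 μL = 2500 μL total → factor 2500/125 = 20
Product of known-step factors = 16000
Overall factor = 1.20 mg/mL / (0.0187 mg/L) = 64171
x = 64171 / 16000 = 4.01

4.01-fold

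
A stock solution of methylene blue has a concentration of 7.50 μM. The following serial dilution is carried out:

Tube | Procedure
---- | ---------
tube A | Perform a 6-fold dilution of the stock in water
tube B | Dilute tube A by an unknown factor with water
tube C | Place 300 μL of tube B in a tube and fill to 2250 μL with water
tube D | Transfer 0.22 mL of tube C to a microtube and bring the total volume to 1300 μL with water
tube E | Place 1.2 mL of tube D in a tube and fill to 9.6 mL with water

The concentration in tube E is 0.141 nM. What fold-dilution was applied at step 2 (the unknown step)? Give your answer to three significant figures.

25.0-fold

Step 1: 6-fold → factor 6
Step 2: unknown factor x
Step 3: 300 μL brought to 2250 μL → factor 2250/300 = 7.5
Step 4: 0.22 mL brought to 1300 μL → factor 1.3/0.22 = 5.9091
Step 5: 1.2 mL brought to 9.6 mL → factor 9.6/1.2 = 8
Product of known-step factors = 2127.3
Overall factor = 7.50 μM / (0.141 nM) = 53191
x = 53191 / 2127.3 = 25.0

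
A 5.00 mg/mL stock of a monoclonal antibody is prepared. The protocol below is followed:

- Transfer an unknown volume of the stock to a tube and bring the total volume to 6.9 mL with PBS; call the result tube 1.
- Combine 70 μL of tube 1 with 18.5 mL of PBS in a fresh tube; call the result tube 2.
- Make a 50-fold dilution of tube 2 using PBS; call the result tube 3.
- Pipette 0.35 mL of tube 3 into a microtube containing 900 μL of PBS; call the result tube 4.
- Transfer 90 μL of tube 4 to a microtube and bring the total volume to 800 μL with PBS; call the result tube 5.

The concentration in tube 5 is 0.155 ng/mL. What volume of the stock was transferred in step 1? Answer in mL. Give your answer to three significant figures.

Step 1: v brought to 6.9 mL → factor = 6.9 mL/v
Step 2: 70 μL + 18.5 mL = 18570 μL total → factor 18570/70 = 265.29
Step 3: 50-fold → factor 50
Step 4: 0.35 mL + 900 μL = 1.25 mL total → factor 1.25/0.35 = 3.5714
Step 5: 90 μL brought to 800 μL → factor 800/90 = 8.8889
Product of known-step factors = 4.2109 × 10^5
Overall factor = 5.00 mg/mL / (0.155 ng/mL) = 3.2258 × 10^7
Step-1 factor = 3.2258 × 10^7 / 4.2109 × 10^5 = 76.606
v = 6.9 mL / 76.606 = 0.0901 mL

0.0901 mL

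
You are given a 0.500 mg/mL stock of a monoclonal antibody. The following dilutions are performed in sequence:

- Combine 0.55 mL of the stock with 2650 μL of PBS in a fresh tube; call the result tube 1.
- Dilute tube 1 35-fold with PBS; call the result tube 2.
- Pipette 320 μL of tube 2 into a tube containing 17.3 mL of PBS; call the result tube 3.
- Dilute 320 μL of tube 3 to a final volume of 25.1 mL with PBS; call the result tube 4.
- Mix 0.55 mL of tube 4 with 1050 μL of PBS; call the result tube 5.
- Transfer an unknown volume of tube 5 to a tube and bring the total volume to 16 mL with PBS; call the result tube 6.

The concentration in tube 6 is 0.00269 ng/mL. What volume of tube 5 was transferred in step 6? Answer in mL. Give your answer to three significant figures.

0.220 mL

Step 1: 0.55 mL + 2650 μL = 3.2 mL total → factor 3.2/0.55 = 5.8182
Step 2: 35-fold → factor 35
Step 3: 320 μL + 17.3 mL = 17620 μL total → factor 17620/320 = 55.062
Step 4: 320 μL brought to 25.1 mL → factor 25100/320 = 78.438
Step 5: 0.55 mL + 1050 μL = 1.6 mL total → factor 1.6/0.55 = 2.9091
Step 6: v brought to 16 mL → factor = 16 mL/v
Product of known-step factors = 2.5585 × 10^6
Overall factor = 0.500 mg/mL / (0.00269 ng/mL) = 1.8587 × 10^8
Step-6 factor = 1.8587 × 10^8 / 2.5585 × 10^6 = 72.648
v = 16 mL / 72.648 = 0.220 mL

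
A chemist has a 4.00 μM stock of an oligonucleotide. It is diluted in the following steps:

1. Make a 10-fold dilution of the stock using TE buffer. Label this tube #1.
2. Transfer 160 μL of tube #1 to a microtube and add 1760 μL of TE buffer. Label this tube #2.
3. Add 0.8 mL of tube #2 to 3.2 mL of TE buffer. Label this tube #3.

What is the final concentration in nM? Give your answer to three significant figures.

6.67 nM

Step 1: 10-fold → factor 10
Step 2: 160 μL + 1760 μL = 1920 μL total → factor 1920/160 = 12
Step 3: 0.8 mL + 3.2 mL = 4 mL total → factor 4/0.8 = 5
Overall dilution factor = 10 × 12 × 5 = 600
Final = 4.00 μM / 600 = 0.006667 μM = 6.67 nM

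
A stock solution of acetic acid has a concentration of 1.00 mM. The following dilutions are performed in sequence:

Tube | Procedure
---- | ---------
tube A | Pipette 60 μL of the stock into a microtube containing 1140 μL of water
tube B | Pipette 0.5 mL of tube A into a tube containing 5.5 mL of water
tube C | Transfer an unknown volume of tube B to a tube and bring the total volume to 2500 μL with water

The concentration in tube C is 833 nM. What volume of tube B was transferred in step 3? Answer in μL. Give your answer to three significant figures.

Step 1: 60 μL + 1140 μL = 1200 μL total → factor 1200/60 = 20
Step 2: 0.5 mL + 5.5 mL = 6 mL total → factor 6/0.5 = 12
Step 3: v brought to 2500 μL → factor = 2500 μL/v
Product of known-step factors = 240
Overall factor = 1.00 mM / (833 nM) = 1200.5
Step-3 factor = 1200.5 / 240 = 5.002
v = 2500 μL / 5.002 = 500 μL

500 μL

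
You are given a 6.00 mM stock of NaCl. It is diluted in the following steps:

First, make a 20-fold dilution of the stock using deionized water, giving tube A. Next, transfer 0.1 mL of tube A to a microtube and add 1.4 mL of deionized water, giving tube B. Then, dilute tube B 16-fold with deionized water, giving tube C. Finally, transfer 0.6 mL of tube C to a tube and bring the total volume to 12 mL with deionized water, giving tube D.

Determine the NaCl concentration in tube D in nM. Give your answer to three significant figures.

62.5 nM

Step 1: 20-fold → factor 20
Step 2: 0.1 mL + 1.4 mL = 1.5 mL total → factor 1.5/0.1 = 15
Step 3: 16-fold → factor 16
Step 4: 0.6 mL brought to 12 mL → factor 12/0.6 = 20
Overall dilution factor = 20 × 15 × 16 × 20 = 96000
Final = 6.00 mM / 96000 = 6.250 × 10^-5 mM = 62.5 nM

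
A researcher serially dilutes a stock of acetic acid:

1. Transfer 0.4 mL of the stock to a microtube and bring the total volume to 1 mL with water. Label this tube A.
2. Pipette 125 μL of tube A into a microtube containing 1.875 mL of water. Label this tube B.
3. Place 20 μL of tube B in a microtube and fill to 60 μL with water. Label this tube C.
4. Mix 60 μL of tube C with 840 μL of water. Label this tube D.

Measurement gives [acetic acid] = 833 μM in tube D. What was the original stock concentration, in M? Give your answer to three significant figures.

Step 1: 0.4 mL brought to 1 mL → factor 1/0.4 = 2.5
Step 2: 125 μL + 1.875 mL = 2000 μL total → factor 2000/125 = 16
Step 3: 20 μL brought to 60 μL → factor 60/20 = 3
Step 4: 60 μL + 840 μL = 900 μL total → factor 900/60 = 15
Overall dilution factor = 2.5 × 16 × 3 × 15 = 1800
Stock = 833 μM × 1800 = 1.499 × 10^6 μM = 1.50 M

1.50 M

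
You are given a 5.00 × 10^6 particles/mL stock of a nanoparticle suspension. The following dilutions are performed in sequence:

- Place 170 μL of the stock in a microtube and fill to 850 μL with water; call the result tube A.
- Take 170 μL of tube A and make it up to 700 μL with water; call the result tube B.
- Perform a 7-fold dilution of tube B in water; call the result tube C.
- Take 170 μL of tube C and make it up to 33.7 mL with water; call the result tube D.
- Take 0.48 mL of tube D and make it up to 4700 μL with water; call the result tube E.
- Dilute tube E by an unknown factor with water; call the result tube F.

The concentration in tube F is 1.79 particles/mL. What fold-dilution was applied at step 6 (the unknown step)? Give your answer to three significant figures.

Step 1: 170 μL brought to 850 μL → factor 850/170 = 5
Step 2: 170 μL brought to 700 μL → factor 700/170 = 4.1176
Step 3: 7-fold → factor 7
Step 4: 170 μL brought to 33.7 mL → factor 33700/170 = 198.24
Step 5: 0.48 mL brought to 4700 μL → factor 4.7/0.48 = 9.7917
Step 6: unknown factor x
Product of known-step factors = 2.7974 × 10^5
Overall factor = 5.00 × 10^6 particles/mL / (1.79 particles/mL) = 2.7933 × 10^6
x = 2.7933 × 10^6 / 2.7974 × 10^5 = 9.99

9.99-fold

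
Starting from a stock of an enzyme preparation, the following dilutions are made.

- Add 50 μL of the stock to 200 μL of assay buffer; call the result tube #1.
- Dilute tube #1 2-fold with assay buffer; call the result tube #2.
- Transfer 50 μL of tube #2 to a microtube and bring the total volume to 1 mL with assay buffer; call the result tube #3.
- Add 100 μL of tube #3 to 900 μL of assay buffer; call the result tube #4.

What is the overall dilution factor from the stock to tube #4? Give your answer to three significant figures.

2.00 × 10^3

Step 1: 50 μL + 200 μL = 250 μL total → factor 250/50 = 5
Step 2: 2-fold → factor 2
Step 3: 50 μL brought to 1 mL → factor 1000/50 = 20
Step 4: 100 μL + 900 μL = 1000 μL total → factor 1000/100 = 10
Overall dilution factor = 5 × 2 × 20 × 10 = 2000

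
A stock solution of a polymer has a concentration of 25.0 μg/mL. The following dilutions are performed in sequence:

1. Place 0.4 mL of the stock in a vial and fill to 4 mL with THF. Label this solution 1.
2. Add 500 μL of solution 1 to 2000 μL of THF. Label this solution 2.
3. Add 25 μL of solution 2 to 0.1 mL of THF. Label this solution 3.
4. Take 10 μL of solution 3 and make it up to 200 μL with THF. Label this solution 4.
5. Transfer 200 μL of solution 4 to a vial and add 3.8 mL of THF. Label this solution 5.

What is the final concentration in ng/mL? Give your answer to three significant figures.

0.250 ng/mL

Step 1: 0.4 mL brought to 4 mL → factor 4/0.4 = 10
Step 2: 500 μL + 2000 μL = 2500 μL total → factor 2500/500 = 5
Step 3: 25 μL + 0.1 mL = 125 μL total → factor 125/25 = 5
Step 4: 10 μL brought to 200 μL → factor 200/10 = 20
Step 5: 200 μL + 3.8 mL = 4000 μL total → factor 4000/200 = 20
Overall dilution factor = 10 × 5 × 5 × 20 × 20 = 1 × 10^5
Final = 25.0 μg/mL / 1 × 10^5 = 0.0002500 μg/mL = 0.250 ng/mL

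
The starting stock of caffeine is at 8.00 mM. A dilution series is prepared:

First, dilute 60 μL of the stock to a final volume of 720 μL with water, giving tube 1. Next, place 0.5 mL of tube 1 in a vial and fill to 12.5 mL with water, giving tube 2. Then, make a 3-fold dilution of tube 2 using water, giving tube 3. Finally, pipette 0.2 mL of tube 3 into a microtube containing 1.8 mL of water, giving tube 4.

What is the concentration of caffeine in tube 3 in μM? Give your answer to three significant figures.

8.89 μM

Step 1: 60 μL brought to 720 μL → factor 720/60 = 12
Step 2: 0.5 mL brought to 12.5 mL → factor 12.5/0.5 = 25
Step 3: 3-fold → factor 3
Dilution factor through tube 3 = 12 × 25 × 3 = 900
[tube 3] = 8.00 mM / 900 = 0.008889 mM = 8.89 μM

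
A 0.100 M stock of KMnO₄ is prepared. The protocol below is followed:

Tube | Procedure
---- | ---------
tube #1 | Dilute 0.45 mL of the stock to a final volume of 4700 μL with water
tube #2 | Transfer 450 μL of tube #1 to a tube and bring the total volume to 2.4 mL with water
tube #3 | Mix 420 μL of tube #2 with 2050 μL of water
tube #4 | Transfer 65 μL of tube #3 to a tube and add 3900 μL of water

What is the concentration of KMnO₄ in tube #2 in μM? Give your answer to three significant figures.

Step 1: 0.45 mL brought to 4700 μL → factor 4.7/0.45 = 10.444
Step 2: 450 μL brought to 2.4 mL → factor 2400/450 = 5.3333
Dilution factor through tube #2 = 10.444 × 5.3333 = 55.704
[tube #2] = 0.100 M / 55.704 = 0.001795 M = 1.80 × 10^3 μM

1.80 × 10^3 μM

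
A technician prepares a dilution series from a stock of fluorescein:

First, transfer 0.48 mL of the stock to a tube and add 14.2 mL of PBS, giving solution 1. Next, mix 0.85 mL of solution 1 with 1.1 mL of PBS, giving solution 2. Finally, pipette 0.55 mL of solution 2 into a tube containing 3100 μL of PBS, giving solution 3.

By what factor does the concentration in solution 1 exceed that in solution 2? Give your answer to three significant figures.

Step 1: 0.48 mL + 14.2 mL = 14.68 mL total → factor 14.68/0.48 = 30.583
Step 2: 0.85 mL + 1.1 mL = 1.95 mL total → factor 1.95/0.85 = 2.2941
Dilution factor to solution 1 = 30.583; to solution 2 = 70.162
[solution 1]/[solution 2] = (factor to solution 2)/(factor to solution 1) = 70.162/30.583 = 2.29

2.29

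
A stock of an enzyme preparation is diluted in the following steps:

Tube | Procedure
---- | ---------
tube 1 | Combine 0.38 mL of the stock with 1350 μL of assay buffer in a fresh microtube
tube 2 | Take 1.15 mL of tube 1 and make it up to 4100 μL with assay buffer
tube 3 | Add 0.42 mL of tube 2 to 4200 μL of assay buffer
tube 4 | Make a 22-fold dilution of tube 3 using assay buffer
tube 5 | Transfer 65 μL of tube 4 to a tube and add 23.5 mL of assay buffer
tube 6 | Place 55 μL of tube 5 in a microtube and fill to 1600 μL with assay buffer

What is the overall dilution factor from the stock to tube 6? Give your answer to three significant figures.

Step 1: 0.38 mL + 1350 μL = 1.73 mL total → factor 1.73/0.38 = 4.5526
Step 2: 1.15 mL brought to 4100 μL → factor 4.1/1.15 = 3.5652
Step 3: 0.42 mL + 4200 μL = 4.62 mL total → factor 4.62/0.42 = 11
Step 4: 22-fold → factor 22
Step 5: 65 μL + 23.5 mL = 23565 μL total → factor 23565/65 = 362.54
Step 6: 55 μL brought to 1600 μL → factor 1600/55 = 29.091
Overall dilution factor = 4.5526 × 3.5652 × 11 × 22 × 362.54 × 29.091 = 4.1426 × 10^7

4.14 × 10^7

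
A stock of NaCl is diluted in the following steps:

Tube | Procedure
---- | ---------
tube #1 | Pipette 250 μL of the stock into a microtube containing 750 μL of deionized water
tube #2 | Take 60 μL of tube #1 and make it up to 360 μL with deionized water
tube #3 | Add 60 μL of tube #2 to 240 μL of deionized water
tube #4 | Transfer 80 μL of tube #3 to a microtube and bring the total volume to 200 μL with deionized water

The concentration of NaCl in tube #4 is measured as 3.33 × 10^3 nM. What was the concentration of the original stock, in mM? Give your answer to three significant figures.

0.999 mM

Step 1: 250 μL + 750 μL = 1000 μL total → factor 1000/250 = 4
Step 2: 60 μL brought to 360 μL → factor 360/60 = 6
Step 3: 60 μL + 240 μL = 300 μL total → factor 300/60 = 5
Step 4: 80 μL brought to 200 μL → factor 200/80 = 2.5
Overall dilution factor = 4 × 6 × 5 × 2.5 = 300
Stock = 3.33 × 10^3 nM × 300 = 9.990 × 10^5 nM = 0.999 mM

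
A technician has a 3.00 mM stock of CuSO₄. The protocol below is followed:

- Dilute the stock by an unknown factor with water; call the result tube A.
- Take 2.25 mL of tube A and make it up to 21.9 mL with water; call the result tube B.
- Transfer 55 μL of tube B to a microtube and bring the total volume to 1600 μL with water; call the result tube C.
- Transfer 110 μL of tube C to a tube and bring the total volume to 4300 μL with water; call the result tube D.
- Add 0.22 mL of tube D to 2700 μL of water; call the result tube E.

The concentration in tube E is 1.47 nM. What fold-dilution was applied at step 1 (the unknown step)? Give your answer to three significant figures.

Step 1: unknown factor x
Step 2: 2.25 mL brought to 21.9 mL → factor 21.9/2.25 = 9.7333
Step 3: 55 μL brought to 1600 μL → factor 1600/55 = 29.091
Step 4: 110 μL brought to 4300 μL → factor 4300/110 = 39.091
Step 5: 0.22 mL + 2700 μL = 2.92 mL total → factor 2.92/0.22 = 13.273
Product of known-step factors = 1.4691 × 10^5
Overall factor = 3.00 mM / (1.47 nM) = 2.0408 × 10^6
x = 2.0408 × 10^6 / 1.4691 × 10^5 = 13.9

13.9-fold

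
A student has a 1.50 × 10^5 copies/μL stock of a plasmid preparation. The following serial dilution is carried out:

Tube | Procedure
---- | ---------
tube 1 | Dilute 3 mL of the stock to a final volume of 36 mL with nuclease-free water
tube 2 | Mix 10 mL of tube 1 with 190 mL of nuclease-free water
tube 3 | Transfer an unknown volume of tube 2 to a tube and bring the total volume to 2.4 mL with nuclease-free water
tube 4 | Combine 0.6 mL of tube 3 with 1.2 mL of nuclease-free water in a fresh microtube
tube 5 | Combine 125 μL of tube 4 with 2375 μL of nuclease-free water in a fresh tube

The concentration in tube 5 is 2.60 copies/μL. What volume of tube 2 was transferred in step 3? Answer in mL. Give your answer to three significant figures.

0.599 mL

Step 1: 3 mL brought to 36 mL → factor 36/3 = 12
Step 2: 10 mL + 190 mL = 200 mL total → factor 200/10 = 20
Step 3: v brought to 2.4 mL → factor = 2.4 mL/v
Step 4: 0.6 mL + 1.2 mL = 1.8 mL total → factor 1.8/0.6 = 3
Step 5: 125 μL + 2375 μL = 2500 μL total → factor 2500/125 = 20
Product of known-step factors = 14400
Overall factor = 1.50 × 10^5 copies/μL / (2.60 copies/μL) = 57692
Step-3 factor = 57692 / 14400 = 4.0064
v = 2.4 mL / 4.0064 = 0.599 mL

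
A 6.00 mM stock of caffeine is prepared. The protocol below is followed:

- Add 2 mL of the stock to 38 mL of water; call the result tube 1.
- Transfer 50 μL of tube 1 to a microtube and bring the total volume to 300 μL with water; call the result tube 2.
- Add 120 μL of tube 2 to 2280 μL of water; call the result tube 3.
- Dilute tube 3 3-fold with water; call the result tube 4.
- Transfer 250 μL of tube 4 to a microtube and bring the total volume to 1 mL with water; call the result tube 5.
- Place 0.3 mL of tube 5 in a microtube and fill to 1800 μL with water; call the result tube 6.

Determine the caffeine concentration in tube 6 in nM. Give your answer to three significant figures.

34.7 nM

Step 1: 2 mL + 38 mL = 40 mL total → factor 40/2 = 20
Step 2: 50 μL brought to 300 μL → factor 300/50 = 6
Step 3: 120 μL + 2280 μL = 2400 μL total → factor 2400/120 = 20
Step 4: 3-fold → factor 3
Step 5: 250 μL brought to 1 mL → factor 1000/250 = 4
Step 6: 0.3 mL brought to 1800 μL → factor 1.8/0.3 = 6
Overall dilution factor = 20 × 6 × 20 × 3 × 4 × 6 = 1.728 × 10^5
Final = 6.00 mM / 1.728 × 10^5 = 3.472 × 10^-5 mM = 34.7 nM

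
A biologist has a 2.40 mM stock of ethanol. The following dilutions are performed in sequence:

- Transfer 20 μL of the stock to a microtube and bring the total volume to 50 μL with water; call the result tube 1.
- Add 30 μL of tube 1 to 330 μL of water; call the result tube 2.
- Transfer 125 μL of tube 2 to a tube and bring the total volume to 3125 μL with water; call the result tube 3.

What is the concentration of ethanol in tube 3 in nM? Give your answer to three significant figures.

Step 1: 20 μL brought to 50 μL → factor 50/20 = 2.5
Step 2: 30 μL + 330 μL = 360 μL total → factor 360/30 = 12
Step 3: 125 μL brought to 3125 μL → factor 3125/125 = 25
Overall dilution factor = 2.5 × 12 × 25 = 750
Final = 2.40 mM / 750 = 0.003200 mM = 3.20 × 10^3 nM

3.20 × 10^3 nM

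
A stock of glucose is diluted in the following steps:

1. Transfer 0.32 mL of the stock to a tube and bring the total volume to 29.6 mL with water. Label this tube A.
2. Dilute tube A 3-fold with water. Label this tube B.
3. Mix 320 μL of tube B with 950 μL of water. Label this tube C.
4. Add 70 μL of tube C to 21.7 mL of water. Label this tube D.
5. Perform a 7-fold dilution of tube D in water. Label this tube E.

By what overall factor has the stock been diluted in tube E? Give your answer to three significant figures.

2.40 × 10^6

Step 1: 0.32 mL brought to 29.6 mL → factor 29.6/0.32 = 92.5
Step 2: 3-fold → factor 3
Step 3: 320 μL + 950 μL = 1270 μL total → factor 1270/320 = 3.9688
Step 4: 70 μL + 21.7 mL = 21770 μL total → factor 21770/70 = 311
Step 5: 7-fold → factor 7
Overall dilution factor = 92.5 × 3 × 3.9688 × 311 × 7 = 2.3976 × 10^6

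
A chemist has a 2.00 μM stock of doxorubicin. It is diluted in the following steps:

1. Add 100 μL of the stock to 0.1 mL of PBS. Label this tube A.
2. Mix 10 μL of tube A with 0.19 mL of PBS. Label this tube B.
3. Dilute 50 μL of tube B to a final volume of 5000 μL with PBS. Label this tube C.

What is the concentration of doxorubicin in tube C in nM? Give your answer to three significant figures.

0.500 nM

Step 1: 100 μL + 0.1 mL = 200 μL total → factor 200/100 = 2
Step 2: 10 μL + 0.19 mL = 200 μL total → factor 200/10 = 20
Step 3: 50 μL brought to 5000 μL → factor 5000/50 = 100
Overall dilution factor = 2 × 20 × 100 = 4000
Final = 2.00 μM / 4000 = 0.0005000 μM = 0.500 nM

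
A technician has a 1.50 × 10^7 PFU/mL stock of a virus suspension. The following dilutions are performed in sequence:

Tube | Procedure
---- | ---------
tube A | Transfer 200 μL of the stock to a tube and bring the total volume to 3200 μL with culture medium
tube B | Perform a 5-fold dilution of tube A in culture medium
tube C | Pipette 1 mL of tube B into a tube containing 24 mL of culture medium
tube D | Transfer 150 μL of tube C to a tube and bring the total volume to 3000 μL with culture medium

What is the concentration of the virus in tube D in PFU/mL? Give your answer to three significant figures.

Step 1: 200 μL brought to 3200 μL → factor 3200/200 = 16
Step 2: 5-fold → factor 5
Step 3: 1 mL + 24 mL = 25 mL total → factor 25/1 = 25
Step 4: 150 μL brought to 3000 μL → factor 3000/150 = 20
Dilution factor through tube D = 16 × 5 × 25 × 20 = 40000
[tube D] = 1.50 × 10^7 PFU/mL / 40000 = 375 PFU/mL

375 PFU/mL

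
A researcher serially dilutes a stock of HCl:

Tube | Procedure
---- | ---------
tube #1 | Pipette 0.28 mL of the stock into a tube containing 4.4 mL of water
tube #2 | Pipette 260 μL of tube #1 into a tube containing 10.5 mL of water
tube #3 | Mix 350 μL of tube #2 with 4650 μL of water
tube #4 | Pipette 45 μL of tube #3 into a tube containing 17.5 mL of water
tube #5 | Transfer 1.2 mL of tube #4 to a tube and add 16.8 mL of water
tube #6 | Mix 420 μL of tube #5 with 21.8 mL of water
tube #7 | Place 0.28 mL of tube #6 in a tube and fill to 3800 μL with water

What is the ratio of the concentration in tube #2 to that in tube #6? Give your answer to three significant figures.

4.42 × 10^6

Step 1: 0.28 mL + 4.4 mL = 4.68 mL total → factor 4.68/0.28 = 16.714
Step 2: 260 μL + 10.5 mL = 10760 μL total → factor 10760/260 = 41.385
Step 3: 350 μL + 4650 μL = 5000 μL total → factor 5000/350 = 14.286
Step 4: 45 μL + 17.5 mL = 17545 μL total → factor 17545/45 = 389.89
Step 5: 1.2 mL + 16.8 mL = 18 mL total → factor 18/1.2 = 15
Step 6: 420 μL + 21.8 mL = 22220 μL total → factor 22220/420 = 52.905
Dilution factor to tube #2 = 691.71; to tube #6 = 3.0574 × 10^9
[tube #2]/[tube #6] = (factor to tube #6)/(factor to tube #2) = 3.0574 × 10^9/691.71 = 4.42 × 10^6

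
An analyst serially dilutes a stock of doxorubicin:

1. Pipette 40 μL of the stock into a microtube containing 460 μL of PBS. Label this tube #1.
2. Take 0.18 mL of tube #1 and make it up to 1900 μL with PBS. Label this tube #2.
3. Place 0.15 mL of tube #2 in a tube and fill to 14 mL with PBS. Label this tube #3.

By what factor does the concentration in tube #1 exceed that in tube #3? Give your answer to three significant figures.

985

Step 1: 40 μL + 460 μL = 500 μL total → factor 500/40 = 12.5
Step 2: 0.18 mL brought to 1900 μL → factor 1.9/0.18 = 10.556
Step 3: 0.15 mL brought to 14 mL → factor 14/0.15 = 93.333
Dilution factor to tube #1 = 12.5; to tube #3 = 12315
[tube #1]/[tube #3] = (factor to tube #3)/(factor to tube #1) = 12315/12.5 = 985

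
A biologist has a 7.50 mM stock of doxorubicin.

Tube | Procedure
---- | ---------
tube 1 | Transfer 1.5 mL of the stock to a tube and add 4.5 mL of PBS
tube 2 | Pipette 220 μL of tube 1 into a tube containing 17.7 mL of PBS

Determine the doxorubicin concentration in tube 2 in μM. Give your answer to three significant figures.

23.0 μM

Step 1: 1.5 mL + 4.5 mL = 6 mL total → factor 6/1.5 = 4
Step 2: 220 μL + 17.7 mL = 17920 μL total → factor 17920/220 = 81.455
Overall dilution factor = 4 × 81.455 = 325.82
Final = 7.50 mM / 325.82 = 0.02302 mM = 23.0 μM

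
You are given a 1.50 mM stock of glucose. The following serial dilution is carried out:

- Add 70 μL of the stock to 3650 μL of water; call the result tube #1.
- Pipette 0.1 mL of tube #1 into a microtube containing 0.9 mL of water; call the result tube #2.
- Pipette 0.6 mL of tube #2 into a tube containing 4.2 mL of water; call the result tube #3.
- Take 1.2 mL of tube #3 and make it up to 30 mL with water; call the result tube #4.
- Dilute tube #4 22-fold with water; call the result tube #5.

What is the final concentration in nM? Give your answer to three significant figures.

0.641 nM

Step 1: 70 μL + 3650 μL = 3720 μL total → factor 3720/70 = 53.143
Step 2: 0.1 mL + 0.9 mL = 1 mL total → factor 1/0.1 = 10
Step 3: 0.6 mL + 4.2 mL = 4.8 mL total → factor 4.8/0.6 = 8
Step 4: 1.2 mL brought to 30 mL → factor 30/1.2 = 25
Step 5: 22-fold → factor 22
Overall dilution factor = 53.143 × 10 × 8 × 25 × 22 = 2.3383 × 10^6
Final = 1.50 mM / 2.3383 × 10^6 = 6.415 × 10^-7 mM = 0.641 nM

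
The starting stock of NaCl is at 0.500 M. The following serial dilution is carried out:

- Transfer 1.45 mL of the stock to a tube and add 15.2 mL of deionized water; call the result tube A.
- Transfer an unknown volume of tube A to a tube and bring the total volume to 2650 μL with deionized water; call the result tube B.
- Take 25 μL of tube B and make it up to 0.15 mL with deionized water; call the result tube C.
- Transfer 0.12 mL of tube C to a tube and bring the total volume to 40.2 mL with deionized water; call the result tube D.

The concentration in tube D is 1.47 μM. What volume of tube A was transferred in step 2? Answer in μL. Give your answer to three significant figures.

Step 1: 1.45 mL + 15.2 mL = 16.65 mL total → factor 16.65/1.45 = 11.483
Step 2: v brought to 2650 μL → factor = 2650 μL/v
Step 3: 25 μL brought to 0.15 mL → factor 150/25 = 6
Step 4: 0.12 mL brought to 40.2 mL → factor 40.2/0.12 = 335
Product of known-step factors = 23080
Overall factor = 0.500 M / (1.47 μM) = 3.4014 × 10^5
Step-2 factor = 3.4014 × 10^5 / 23080 = 14.737
v = 2650 μL / 14.737 = 180 μL

180 μL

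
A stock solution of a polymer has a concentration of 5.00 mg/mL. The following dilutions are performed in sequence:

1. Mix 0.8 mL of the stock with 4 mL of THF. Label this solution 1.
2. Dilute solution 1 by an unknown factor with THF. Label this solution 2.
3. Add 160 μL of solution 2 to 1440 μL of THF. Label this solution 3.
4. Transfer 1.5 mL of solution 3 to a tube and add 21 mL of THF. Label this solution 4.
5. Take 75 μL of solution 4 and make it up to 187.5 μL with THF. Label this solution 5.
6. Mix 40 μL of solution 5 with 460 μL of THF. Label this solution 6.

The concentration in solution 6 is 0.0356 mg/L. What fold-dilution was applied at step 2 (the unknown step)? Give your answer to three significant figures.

4.99-fold

Step 1: 0.8 mL + 4 mL = 4.8 mL total → factor 4.8/0.8 = 6
Step 2: unknown factor x
Step 3: 160 μL + 1440 μL = 1600 μL total → factor 1600/160 = 10
Step 4: 1.5 mL + 21 mL = 22.5 mL total → factor 22.5/1.5 = 15
Step 5: 75 μL brought to 187.5 μL → factor 187.5/75 = 2.5
Step 6: 40 μL + 460 μL = 500 μL total → factor 500/40 = 12.5
Product of known-step factors = 28125
Overall factor = 5.00 mg/mL / (0.0356 mg/L) = 1.4045 × 10^5
x = 1.4045 × 10^5 / 28125 = 4.99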